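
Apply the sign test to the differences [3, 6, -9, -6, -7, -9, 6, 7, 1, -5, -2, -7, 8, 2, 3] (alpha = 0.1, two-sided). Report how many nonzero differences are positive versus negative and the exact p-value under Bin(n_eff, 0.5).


Step 1: Discard zero differences. Original n = 15; n_eff = number of nonzero differences = 15.
Nonzero differences (with sign): +3, +6, -9, -6, -7, -9, +6, +7, +1, -5, -2, -7, +8, +2, +3
Step 2: Count signs: positive = 8, negative = 7.
Step 3: Under H0: P(positive) = 0.5, so the number of positives S ~ Bin(15, 0.5).
Step 4: Two-sided exact p-value = sum of Bin(15,0.5) probabilities at or below the observed probability = 1.000000.
Step 5: alpha = 0.1. fail to reject H0.

n_eff = 15, pos = 8, neg = 7, p = 1.000000, fail to reject H0.


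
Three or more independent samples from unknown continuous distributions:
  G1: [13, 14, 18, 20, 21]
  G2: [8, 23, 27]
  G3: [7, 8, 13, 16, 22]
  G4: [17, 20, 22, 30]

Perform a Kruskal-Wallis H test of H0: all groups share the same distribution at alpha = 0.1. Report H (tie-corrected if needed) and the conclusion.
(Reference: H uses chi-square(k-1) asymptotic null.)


Step 1: Combine all N = 17 observations and assign midranks.
sorted (value, group, rank): (7,G3,1), (8,G2,2.5), (8,G3,2.5), (13,G1,4.5), (13,G3,4.5), (14,G1,6), (16,G3,7), (17,G4,8), (18,G1,9), (20,G1,10.5), (20,G4,10.5), (21,G1,12), (22,G3,13.5), (22,G4,13.5), (23,G2,15), (27,G2,16), (30,G4,17)
Step 2: Sum ranks within each group.
R_1 = 42 (n_1 = 5)
R_2 = 33.5 (n_2 = 3)
R_3 = 28.5 (n_3 = 5)
R_4 = 49 (n_4 = 4)
Step 3: H = 12/(N(N+1)) * sum(R_i^2/n_i) - 3(N+1)
     = 12/(17*18) * (42^2/5 + 33.5^2/3 + 28.5^2/5 + 49^2/4) - 3*18
     = 0.039216 * 1489.58 - 54
     = 4.415033.
Step 4: Ties present; correction factor C = 1 - 24/(17^3 - 17) = 0.995098. Corrected H = 4.415033 / 0.995098 = 4.436782.
Step 5: Under H0, H ~ chi^2(3); p-value = 0.217999.
Step 6: alpha = 0.1. fail to reject H0.

H = 4.4368, df = 3, p = 0.217999, fail to reject H0.


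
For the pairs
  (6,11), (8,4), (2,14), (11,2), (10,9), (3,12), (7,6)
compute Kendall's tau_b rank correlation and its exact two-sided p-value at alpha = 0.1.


Step 1: Enumerate the 21 unordered pairs (i,j) with i<j and classify each by sign(x_j-x_i) * sign(y_j-y_i).
  (1,2):dx=+2,dy=-7->D; (1,3):dx=-4,dy=+3->D; (1,4):dx=+5,dy=-9->D; (1,5):dx=+4,dy=-2->D
  (1,6):dx=-3,dy=+1->D; (1,7):dx=+1,dy=-5->D; (2,3):dx=-6,dy=+10->D; (2,4):dx=+3,dy=-2->D
  (2,5):dx=+2,dy=+5->C; (2,6):dx=-5,dy=+8->D; (2,7):dx=-1,dy=+2->D; (3,4):dx=+9,dy=-12->D
  (3,5):dx=+8,dy=-5->D; (3,6):dx=+1,dy=-2->D; (3,7):dx=+5,dy=-8->D; (4,5):dx=-1,dy=+7->D
  (4,6):dx=-8,dy=+10->D; (4,7):dx=-4,dy=+4->D; (5,6):dx=-7,dy=+3->D; (5,7):dx=-3,dy=-3->C
  (6,7):dx=+4,dy=-6->D
Step 2: C = 2, D = 19, total pairs = 21.
Step 3: tau = (C - D)/(n(n-1)/2) = (2 - 19)/21 = -0.809524.
Step 4: Exact two-sided p-value (enumerate n! = 5040 permutations of y under H0): p = 0.010714.
Step 5: alpha = 0.1. reject H0.

tau_b = -0.8095 (C=2, D=19), p = 0.010714, reject H0.


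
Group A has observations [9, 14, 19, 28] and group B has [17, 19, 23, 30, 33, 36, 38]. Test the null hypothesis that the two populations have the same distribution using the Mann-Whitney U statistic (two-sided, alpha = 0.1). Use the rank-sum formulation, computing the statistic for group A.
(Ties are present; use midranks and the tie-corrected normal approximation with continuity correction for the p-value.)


Step 1: Combine and sort all 11 observations; assign midranks.
sorted (value, group): (9,X), (14,X), (17,Y), (19,X), (19,Y), (23,Y), (28,X), (30,Y), (33,Y), (36,Y), (38,Y)
ranks: 9->1, 14->2, 17->3, 19->4.5, 19->4.5, 23->6, 28->7, 30->8, 33->9, 36->10, 38->11
Step 2: Rank sum for X: R1 = 1 + 2 + 4.5 + 7 = 14.5.
Step 3: U_X = R1 - n1(n1+1)/2 = 14.5 - 4*5/2 = 14.5 - 10 = 4.5.
       U_Y = n1*n2 - U_X = 28 - 4.5 = 23.5.
Step 4: Ties are present, so use the tie-corrected normal approximation (with continuity correction) for the p-value.
Step 5: p-value = 0.088247; compare to alpha = 0.1. reject H0.

U_X = 4.5, p = 0.088247, reject H0 at alpha = 0.1.


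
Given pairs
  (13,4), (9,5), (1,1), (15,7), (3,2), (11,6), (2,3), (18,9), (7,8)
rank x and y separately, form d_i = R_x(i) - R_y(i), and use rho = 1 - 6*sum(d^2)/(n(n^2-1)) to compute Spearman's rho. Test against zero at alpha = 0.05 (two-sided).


Step 1: Rank x and y separately (midranks; no ties here).
rank(x): 13->7, 9->5, 1->1, 15->8, 3->3, 11->6, 2->2, 18->9, 7->4
rank(y): 4->4, 5->5, 1->1, 7->7, 2->2, 6->6, 3->3, 9->9, 8->8
Step 2: d_i = R_x(i) - R_y(i); compute d_i^2.
  (7-4)^2=9, (5-5)^2=0, (1-1)^2=0, (8-7)^2=1, (3-2)^2=1, (6-6)^2=0, (2-3)^2=1, (9-9)^2=0, (4-8)^2=16
sum(d^2) = 28.
Step 3: rho = 1 - 6*28 / (9*(9^2 - 1)) = 1 - 168/720 = 0.766667.
Step 4: Under H0, t = rho * sqrt((n-2)/(1-rho^2)) = 3.1593 ~ t(7).
Step 5: Two-sided p-value from the t-distribution with 7 df = 0.015944.
Step 6: alpha = 0.05. reject H0.

rho = 0.7667, p = 0.015944, reject H0 at alpha = 0.05.


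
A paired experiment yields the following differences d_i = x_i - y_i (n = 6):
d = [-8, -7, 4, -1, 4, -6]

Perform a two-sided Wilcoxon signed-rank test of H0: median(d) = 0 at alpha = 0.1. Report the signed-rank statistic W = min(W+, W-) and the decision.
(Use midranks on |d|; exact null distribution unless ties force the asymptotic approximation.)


Step 1: Drop any zero differences (none here) and take |d_i|.
|d| = [8, 7, 4, 1, 4, 6]
Step 2: Midrank |d_i| (ties get averaged ranks).
ranks: |8|->6, |7|->5, |4|->2.5, |1|->1, |4|->2.5, |6|->4
Step 3: Attach original signs; sum ranks with positive sign and with negative sign.
W+ = 2.5 + 2.5 = 5
W- = 6 + 5 + 1 + 4 = 16
(Check: W+ + W- = 21 should equal n(n+1)/2 = 21.)
Step 4: Test statistic W = min(W+, W-) = 5.
Step 5: Ties in |d|, so use the tie-corrected normal approximation.
        E[W] = n(n+1)/4 = 6*7/4 = 10.5.
        Tie groups: |d|=4 (t=2); sum(t^3 - t) = 6.
        Var[W] = n(n+1)(2n+1)/24 - sum(t^3-t)/48 = 546/24 - 6/48 = 22.625.
        z = (W - E[W]) / sqrt(Var[W]) = (5 - 10.5) / 4.7566 = -1.1563.
        Two-sided p = 2*Phi(z) = 0.247561.
Step 6: alpha = 0.1. fail to reject H0.

W+ = 5, W- = 16, W = min = 5, p = 0.247561, fail to reject H0.


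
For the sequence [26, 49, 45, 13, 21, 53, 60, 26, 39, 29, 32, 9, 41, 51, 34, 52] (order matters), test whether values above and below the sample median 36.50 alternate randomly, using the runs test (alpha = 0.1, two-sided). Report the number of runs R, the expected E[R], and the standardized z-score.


Step 1: Compute median = 36.50; label A = above, B = below.
Labels in order: BAABBAABABBBAABA  (n_A = 8, n_B = 8)
Step 2: Count runs R = 10.
Step 3: Under H0 (random ordering), E[R] = 2*n_A*n_B/(n_A+n_B) + 1 = 2*8*8/16 + 1 = 9.0000.
        Var[R] = 2*n_A*n_B*(2*n_A*n_B - n_A - n_B) / ((n_A+n_B)^2 * (n_A+n_B-1)) = 14336/3840 = 3.7333.
        SD[R] = 1.9322.
Step 4: Continuity-corrected z = (R - 0.5 - E[R]) / SD[R] = (10 - 0.5 - 9.0000) / 1.9322 = 0.2588.
Step 5: Two-sided p-value via normal approximation = 2*(1 - Phi(|z|)) = 0.795809.
Step 6: alpha = 0.1. fail to reject H0.

R = 10, z = 0.2588, p = 0.795809, fail to reject H0.


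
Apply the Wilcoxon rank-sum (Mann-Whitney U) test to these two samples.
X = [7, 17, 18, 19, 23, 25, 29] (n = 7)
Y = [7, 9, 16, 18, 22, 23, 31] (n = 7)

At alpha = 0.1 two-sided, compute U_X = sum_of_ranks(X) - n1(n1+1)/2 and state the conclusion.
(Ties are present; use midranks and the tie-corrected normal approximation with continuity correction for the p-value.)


Step 1: Combine and sort all 14 observations; assign midranks.
sorted (value, group): (7,X), (7,Y), (9,Y), (16,Y), (17,X), (18,X), (18,Y), (19,X), (22,Y), (23,X), (23,Y), (25,X), (29,X), (31,Y)
ranks: 7->1.5, 7->1.5, 9->3, 16->4, 17->5, 18->6.5, 18->6.5, 19->8, 22->9, 23->10.5, 23->10.5, 25->12, 29->13, 31->14
Step 2: Rank sum for X: R1 = 1.5 + 5 + 6.5 + 8 + 10.5 + 12 + 13 = 56.5.
Step 3: U_X = R1 - n1(n1+1)/2 = 56.5 - 7*8/2 = 56.5 - 28 = 28.5.
       U_Y = n1*n2 - U_X = 49 - 28.5 = 20.5.
Step 4: Ties are present, so use the tie-corrected normal approximation (with continuity correction) for the p-value.
Step 5: p-value = 0.653652; compare to alpha = 0.1. fail to reject H0.

U_X = 28.5, p = 0.653652, fail to reject H0 at alpha = 0.1.


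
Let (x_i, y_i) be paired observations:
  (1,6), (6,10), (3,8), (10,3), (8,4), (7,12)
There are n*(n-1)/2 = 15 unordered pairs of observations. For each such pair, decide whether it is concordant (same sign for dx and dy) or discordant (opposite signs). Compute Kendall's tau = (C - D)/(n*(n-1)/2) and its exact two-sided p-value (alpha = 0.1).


Step 1: Enumerate the 15 unordered pairs (i,j) with i<j and classify each by sign(x_j-x_i) * sign(y_j-y_i).
  (1,2):dx=+5,dy=+4->C; (1,3):dx=+2,dy=+2->C; (1,4):dx=+9,dy=-3->D; (1,5):dx=+7,dy=-2->D
  (1,6):dx=+6,dy=+6->C; (2,3):dx=-3,dy=-2->C; (2,4):dx=+4,dy=-7->D; (2,5):dx=+2,dy=-6->D
  (2,6):dx=+1,dy=+2->C; (3,4):dx=+7,dy=-5->D; (3,5):dx=+5,dy=-4->D; (3,6):dx=+4,dy=+4->C
  (4,5):dx=-2,dy=+1->D; (4,6):dx=-3,dy=+9->D; (5,6):dx=-1,dy=+8->D
Step 2: C = 6, D = 9, total pairs = 15.
Step 3: tau = (C - D)/(n(n-1)/2) = (6 - 9)/15 = -0.200000.
Step 4: Exact two-sided p-value (enumerate n! = 720 permutations of y under H0): p = 0.719444.
Step 5: alpha = 0.1. fail to reject H0.

tau_b = -0.2000 (C=6, D=9), p = 0.719444, fail to reject H0.


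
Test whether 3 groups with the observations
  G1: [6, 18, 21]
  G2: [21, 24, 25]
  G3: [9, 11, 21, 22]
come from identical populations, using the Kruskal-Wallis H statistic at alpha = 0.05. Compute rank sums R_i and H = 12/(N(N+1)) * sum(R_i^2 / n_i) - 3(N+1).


Step 1: Combine all N = 10 observations and assign midranks.
sorted (value, group, rank): (6,G1,1), (9,G3,2), (11,G3,3), (18,G1,4), (21,G1,6), (21,G2,6), (21,G3,6), (22,G3,8), (24,G2,9), (25,G2,10)
Step 2: Sum ranks within each group.
R_1 = 11 (n_1 = 3)
R_2 = 25 (n_2 = 3)
R_3 = 19 (n_3 = 4)
Step 3: H = 12/(N(N+1)) * sum(R_i^2/n_i) - 3(N+1)
     = 12/(10*11) * (11^2/3 + 25^2/3 + 19^2/4) - 3*11
     = 0.109091 * 338.917 - 33
     = 3.972727.
Step 4: Ties present; correction factor C = 1 - 24/(10^3 - 10) = 0.975758. Corrected H = 3.972727 / 0.975758 = 4.071429.
Step 5: Under H0, H ~ chi^2(2); p-value = 0.130587.
Step 6: alpha = 0.05. fail to reject H0.

H = 4.0714, df = 2, p = 0.130587, fail to reject H0.


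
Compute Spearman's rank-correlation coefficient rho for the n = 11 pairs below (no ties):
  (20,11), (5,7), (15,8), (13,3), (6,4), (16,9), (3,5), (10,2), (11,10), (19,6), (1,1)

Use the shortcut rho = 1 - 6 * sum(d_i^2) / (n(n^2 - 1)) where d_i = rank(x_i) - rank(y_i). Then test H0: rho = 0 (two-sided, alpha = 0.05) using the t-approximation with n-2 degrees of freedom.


Step 1: Rank x and y separately (midranks; no ties here).
rank(x): 20->11, 5->3, 15->8, 13->7, 6->4, 16->9, 3->2, 10->5, 11->6, 19->10, 1->1
rank(y): 11->11, 7->7, 8->8, 3->3, 4->4, 9->9, 5->5, 2->2, 10->10, 6->6, 1->1
Step 2: d_i = R_x(i) - R_y(i); compute d_i^2.
  (11-11)^2=0, (3-7)^2=16, (8-8)^2=0, (7-3)^2=16, (4-4)^2=0, (9-9)^2=0, (2-5)^2=9, (5-2)^2=9, (6-10)^2=16, (10-6)^2=16, (1-1)^2=0
sum(d^2) = 82.
Step 3: rho = 1 - 6*82 / (11*(11^2 - 1)) = 1 - 492/1320 = 0.627273.
Step 4: Under H0, t = rho * sqrt((n-2)/(1-rho^2)) = 2.4163 ~ t(9).
Step 5: Two-sided p-value from the t-distribution with 9 df = 0.038845.
Step 6: alpha = 0.05. reject H0.

rho = 0.6273, p = 0.038845, reject H0 at alpha = 0.05.


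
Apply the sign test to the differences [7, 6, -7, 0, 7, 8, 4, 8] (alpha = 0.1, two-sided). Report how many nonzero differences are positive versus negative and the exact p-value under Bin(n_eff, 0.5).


Step 1: Discard zero differences. Original n = 8; n_eff = number of nonzero differences = 7.
Nonzero differences (with sign): +7, +6, -7, +7, +8, +4, +8
Step 2: Count signs: positive = 6, negative = 1.
Step 3: Under H0: P(positive) = 0.5, so the number of positives S ~ Bin(7, 0.5).
Step 4: Two-sided exact p-value = sum of Bin(7,0.5) probabilities at or below the observed probability = 0.125000.
Step 5: alpha = 0.1. fail to reject H0.

n_eff = 7, pos = 6, neg = 1, p = 0.125000, fail to reject H0.


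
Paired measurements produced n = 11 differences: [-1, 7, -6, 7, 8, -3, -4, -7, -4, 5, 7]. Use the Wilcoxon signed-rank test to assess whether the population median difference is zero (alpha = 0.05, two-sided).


Step 1: Drop any zero differences (none here) and take |d_i|.
|d| = [1, 7, 6, 7, 8, 3, 4, 7, 4, 5, 7]
Step 2: Midrank |d_i| (ties get averaged ranks).
ranks: |1|->1, |7|->8.5, |6|->6, |7|->8.5, |8|->11, |3|->2, |4|->3.5, |7|->8.5, |4|->3.5, |5|->5, |7|->8.5
Step 3: Attach original signs; sum ranks with positive sign and with negative sign.
W+ = 8.5 + 8.5 + 11 + 5 + 8.5 = 41.5
W- = 1 + 6 + 2 + 3.5 + 8.5 + 3.5 = 24.5
(Check: W+ + W- = 66 should equal n(n+1)/2 = 66.)
Step 4: Test statistic W = min(W+, W-) = 24.5.
Step 5: Ties in |d|, so use the tie-corrected normal approximation.
        E[W] = n(n+1)/4 = 11*12/4 = 33.
        Tie groups: |d|=4 (t=2), |d|=7 (t=4); sum(t^3 - t) = 66.
        Var[W] = n(n+1)(2n+1)/24 - sum(t^3-t)/48 = 3036/24 - 66/48 = 125.125.
        z = (W - E[W]) / sqrt(Var[W]) = (24.5 - 33) / 11.1859 = -0.7599.
        Two-sided p = 2*Phi(z) = 0.447324.
Step 6: alpha = 0.05. fail to reject H0.

W+ = 41.5, W- = 24.5, W = min = 24.5, p = 0.447324, fail to reject H0.


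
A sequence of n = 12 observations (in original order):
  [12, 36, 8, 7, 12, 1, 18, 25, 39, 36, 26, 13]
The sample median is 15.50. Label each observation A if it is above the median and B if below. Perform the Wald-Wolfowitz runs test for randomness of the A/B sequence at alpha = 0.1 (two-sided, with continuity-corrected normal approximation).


Step 1: Compute median = 15.50; label A = above, B = below.
Labels in order: BABBBBAAAAAB  (n_A = 6, n_B = 6)
Step 2: Count runs R = 5.
Step 3: Under H0 (random ordering), E[R] = 2*n_A*n_B/(n_A+n_B) + 1 = 2*6*6/12 + 1 = 7.0000.
        Var[R] = 2*n_A*n_B*(2*n_A*n_B - n_A - n_B) / ((n_A+n_B)^2 * (n_A+n_B-1)) = 4320/1584 = 2.7273.
        SD[R] = 1.6514.
Step 4: Continuity-corrected z = (R + 0.5 - E[R]) / SD[R] = (5 + 0.5 - 7.0000) / 1.6514 = -0.9083.
Step 5: Two-sided p-value via normal approximation = 2*(1 - Phi(|z|)) = 0.363722.
Step 6: alpha = 0.1. fail to reject H0.

R = 5, z = -0.9083, p = 0.363722, fail to reject H0.


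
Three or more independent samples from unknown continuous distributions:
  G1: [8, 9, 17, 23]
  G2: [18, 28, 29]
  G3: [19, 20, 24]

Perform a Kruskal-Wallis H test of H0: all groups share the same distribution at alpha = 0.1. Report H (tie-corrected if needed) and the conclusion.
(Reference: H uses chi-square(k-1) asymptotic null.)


Step 1: Combine all N = 10 observations and assign midranks.
sorted (value, group, rank): (8,G1,1), (9,G1,2), (17,G1,3), (18,G2,4), (19,G3,5), (20,G3,6), (23,G1,7), (24,G3,8), (28,G2,9), (29,G2,10)
Step 2: Sum ranks within each group.
R_1 = 13 (n_1 = 4)
R_2 = 23 (n_2 = 3)
R_3 = 19 (n_3 = 3)
Step 3: H = 12/(N(N+1)) * sum(R_i^2/n_i) - 3(N+1)
     = 12/(10*11) * (13^2/4 + 23^2/3 + 19^2/3) - 3*11
     = 0.109091 * 338.917 - 33
     = 3.972727.
Step 4: No ties, so H is used without correction.
Step 5: Under H0, H ~ chi^2(2); p-value = 0.137193.
Step 6: alpha = 0.1. fail to reject H0.

H = 3.9727, df = 2, p = 0.137193, fail to reject H0.


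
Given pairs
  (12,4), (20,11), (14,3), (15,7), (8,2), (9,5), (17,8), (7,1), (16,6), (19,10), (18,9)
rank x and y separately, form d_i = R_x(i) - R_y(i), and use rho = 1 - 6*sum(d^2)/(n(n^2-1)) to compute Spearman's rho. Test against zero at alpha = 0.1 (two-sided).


Step 1: Rank x and y separately (midranks; no ties here).
rank(x): 12->4, 20->11, 14->5, 15->6, 8->2, 9->3, 17->8, 7->1, 16->7, 19->10, 18->9
rank(y): 4->4, 11->11, 3->3, 7->7, 2->2, 5->5, 8->8, 1->1, 6->6, 10->10, 9->9
Step 2: d_i = R_x(i) - R_y(i); compute d_i^2.
  (4-4)^2=0, (11-11)^2=0, (5-3)^2=4, (6-7)^2=1, (2-2)^2=0, (3-5)^2=4, (8-8)^2=0, (1-1)^2=0, (7-6)^2=1, (10-10)^2=0, (9-9)^2=0
sum(d^2) = 10.
Step 3: rho = 1 - 6*10 / (11*(11^2 - 1)) = 1 - 60/1320 = 0.954545.
Step 4: Under H0, t = rho * sqrt((n-2)/(1-rho^2)) = 9.6074 ~ t(9).
Step 5: Two-sided p-value from the t-distribution with 9 df = 0.000005.
Step 6: alpha = 0.1. reject H0.

rho = 0.9545, p = 0.000005, reject H0 at alpha = 0.1.


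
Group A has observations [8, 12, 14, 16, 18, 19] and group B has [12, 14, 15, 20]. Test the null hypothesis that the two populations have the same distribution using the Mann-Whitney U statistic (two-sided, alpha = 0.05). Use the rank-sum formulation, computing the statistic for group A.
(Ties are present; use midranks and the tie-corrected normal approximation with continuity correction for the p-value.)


Step 1: Combine and sort all 10 observations; assign midranks.
sorted (value, group): (8,X), (12,X), (12,Y), (14,X), (14,Y), (15,Y), (16,X), (18,X), (19,X), (20,Y)
ranks: 8->1, 12->2.5, 12->2.5, 14->4.5, 14->4.5, 15->6, 16->7, 18->8, 19->9, 20->10
Step 2: Rank sum for X: R1 = 1 + 2.5 + 4.5 + 7 + 8 + 9 = 32.
Step 3: U_X = R1 - n1(n1+1)/2 = 32 - 6*7/2 = 32 - 21 = 11.
       U_Y = n1*n2 - U_X = 24 - 11 = 13.
Step 4: Ties are present, so use the tie-corrected normal approximation (with continuity correction) for the p-value.
Step 5: p-value = 0.914589; compare to alpha = 0.05. fail to reject H0.

U_X = 11, p = 0.914589, fail to reject H0 at alpha = 0.05.


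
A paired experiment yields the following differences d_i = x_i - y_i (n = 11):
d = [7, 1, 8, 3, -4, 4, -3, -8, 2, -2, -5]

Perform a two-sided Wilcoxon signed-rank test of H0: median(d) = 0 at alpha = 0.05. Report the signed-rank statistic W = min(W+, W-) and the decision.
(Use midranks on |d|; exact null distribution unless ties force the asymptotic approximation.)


Step 1: Drop any zero differences (none here) and take |d_i|.
|d| = [7, 1, 8, 3, 4, 4, 3, 8, 2, 2, 5]
Step 2: Midrank |d_i| (ties get averaged ranks).
ranks: |7|->9, |1|->1, |8|->10.5, |3|->4.5, |4|->6.5, |4|->6.5, |3|->4.5, |8|->10.5, |2|->2.5, |2|->2.5, |5|->8
Step 3: Attach original signs; sum ranks with positive sign and with negative sign.
W+ = 9 + 1 + 10.5 + 4.5 + 6.5 + 2.5 = 34
W- = 6.5 + 4.5 + 10.5 + 2.5 + 8 = 32
(Check: W+ + W- = 66 should equal n(n+1)/2 = 66.)
Step 4: Test statistic W = min(W+, W-) = 32.
Step 5: Ties in |d|, so use the tie-corrected normal approximation.
        E[W] = n(n+1)/4 = 11*12/4 = 33.
        Tie groups: |d|=2 (t=2), |d|=3 (t=2), |d|=4 (t=2), |d|=8 (t=2); sum(t^3 - t) = 24.
        Var[W] = n(n+1)(2n+1)/24 - sum(t^3-t)/48 = 3036/24 - 24/48 = 126.
        z = (W - E[W]) / sqrt(Var[W]) = (32 - 33) / 11.2250 = -0.0891.
        Two-sided p = 2*Phi(z) = 0.929013.
Step 6: alpha = 0.05. fail to reject H0.

W+ = 34, W- = 32, W = min = 32, p = 0.929013, fail to reject H0.


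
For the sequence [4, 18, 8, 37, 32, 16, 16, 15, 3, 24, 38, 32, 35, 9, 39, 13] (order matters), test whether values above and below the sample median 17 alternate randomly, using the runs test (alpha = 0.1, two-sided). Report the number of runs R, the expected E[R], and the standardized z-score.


Step 1: Compute median = 17; label A = above, B = below.
Labels in order: BABAABBBBAAAABAB  (n_A = 8, n_B = 8)
Step 2: Count runs R = 9.
Step 3: Under H0 (random ordering), E[R] = 2*n_A*n_B/(n_A+n_B) + 1 = 2*8*8/16 + 1 = 9.0000.
        Var[R] = 2*n_A*n_B*(2*n_A*n_B - n_A - n_B) / ((n_A+n_B)^2 * (n_A+n_B-1)) = 14336/3840 = 3.7333.
        SD[R] = 1.9322.
Step 4: R = E[R], so z = 0 with no continuity correction.
Step 5: Two-sided p-value via normal approximation = 2*(1 - Phi(|z|)) = 1.000000.
Step 6: alpha = 0.1. fail to reject H0.

R = 9, z = 0.0000, p = 1.000000, fail to reject H0.


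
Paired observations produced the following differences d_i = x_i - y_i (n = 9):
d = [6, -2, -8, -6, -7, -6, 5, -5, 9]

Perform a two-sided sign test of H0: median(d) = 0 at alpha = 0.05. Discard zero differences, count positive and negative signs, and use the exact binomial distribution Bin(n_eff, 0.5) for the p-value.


Step 1: Discard zero differences. Original n = 9; n_eff = number of nonzero differences = 9.
Nonzero differences (with sign): +6, -2, -8, -6, -7, -6, +5, -5, +9
Step 2: Count signs: positive = 3, negative = 6.
Step 3: Under H0: P(positive) = 0.5, so the number of positives S ~ Bin(9, 0.5).
Step 4: Two-sided exact p-value = sum of Bin(9,0.5) probabilities at or below the observed probability = 0.507812.
Step 5: alpha = 0.05. fail to reject H0.

n_eff = 9, pos = 3, neg = 6, p = 0.507812, fail to reject H0.


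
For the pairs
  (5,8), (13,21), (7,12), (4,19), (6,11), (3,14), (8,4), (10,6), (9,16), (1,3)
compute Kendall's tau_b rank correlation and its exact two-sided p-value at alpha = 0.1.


Step 1: Enumerate the 45 unordered pairs (i,j) with i<j and classify each by sign(x_j-x_i) * sign(y_j-y_i).
  (1,2):dx=+8,dy=+13->C; (1,3):dx=+2,dy=+4->C; (1,4):dx=-1,dy=+11->D; (1,5):dx=+1,dy=+3->C
  (1,6):dx=-2,dy=+6->D; (1,7):dx=+3,dy=-4->D; (1,8):dx=+5,dy=-2->D; (1,9):dx=+4,dy=+8->C
  (1,10):dx=-4,dy=-5->C; (2,3):dx=-6,dy=-9->C; (2,4):dx=-9,dy=-2->C; (2,5):dx=-7,dy=-10->C
  (2,6):dx=-10,dy=-7->C; (2,7):dx=-5,dy=-17->C; (2,8):dx=-3,dy=-15->C; (2,9):dx=-4,dy=-5->C
  (2,10):dx=-12,dy=-18->C; (3,4):dx=-3,dy=+7->D; (3,5):dx=-1,dy=-1->C; (3,6):dx=-4,dy=+2->D
  (3,7):dx=+1,dy=-8->D; (3,8):dx=+3,dy=-6->D; (3,9):dx=+2,dy=+4->C; (3,10):dx=-6,dy=-9->C
  (4,5):dx=+2,dy=-8->D; (4,6):dx=-1,dy=-5->C; (4,7):dx=+4,dy=-15->D; (4,8):dx=+6,dy=-13->D
  (4,9):dx=+5,dy=-3->D; (4,10):dx=-3,dy=-16->C; (5,6):dx=-3,dy=+3->D; (5,7):dx=+2,dy=-7->D
  (5,8):dx=+4,dy=-5->D; (5,9):dx=+3,dy=+5->C; (5,10):dx=-5,dy=-8->C; (6,7):dx=+5,dy=-10->D
  (6,8):dx=+7,dy=-8->D; (6,9):dx=+6,dy=+2->C; (6,10):dx=-2,dy=-11->C; (7,8):dx=+2,dy=+2->C
  (7,9):dx=+1,dy=+12->C; (7,10):dx=-7,dy=-1->C; (8,9):dx=-1,dy=+10->D; (8,10):dx=-9,dy=-3->C
  (9,10):dx=-8,dy=-13->C
Step 2: C = 27, D = 18, total pairs = 45.
Step 3: tau = (C - D)/(n(n-1)/2) = (27 - 18)/45 = 0.200000.
Step 4: Exact two-sided p-value (enumerate n! = 3628800 permutations of y under H0): p = 0.484313.
Step 5: alpha = 0.1. fail to reject H0.

tau_b = 0.2000 (C=27, D=18), p = 0.484313, fail to reject H0.


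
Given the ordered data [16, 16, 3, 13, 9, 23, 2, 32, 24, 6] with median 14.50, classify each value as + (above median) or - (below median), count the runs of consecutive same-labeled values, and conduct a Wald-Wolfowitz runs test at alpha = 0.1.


Step 1: Compute median = 14.50; label A = above, B = below.
Labels in order: AABBBABAAB  (n_A = 5, n_B = 5)
Step 2: Count runs R = 6.
Step 3: Under H0 (random ordering), E[R] = 2*n_A*n_B/(n_A+n_B) + 1 = 2*5*5/10 + 1 = 6.0000.
        Var[R] = 2*n_A*n_B*(2*n_A*n_B - n_A - n_B) / ((n_A+n_B)^2 * (n_A+n_B-1)) = 2000/900 = 2.2222.
        SD[R] = 1.4907.
Step 4: R = E[R], so z = 0 with no continuity correction.
Step 5: Two-sided p-value via normal approximation = 2*(1 - Phi(|z|)) = 1.000000.
Step 6: alpha = 0.1. fail to reject H0.

R = 6, z = 0.0000, p = 1.000000, fail to reject H0.


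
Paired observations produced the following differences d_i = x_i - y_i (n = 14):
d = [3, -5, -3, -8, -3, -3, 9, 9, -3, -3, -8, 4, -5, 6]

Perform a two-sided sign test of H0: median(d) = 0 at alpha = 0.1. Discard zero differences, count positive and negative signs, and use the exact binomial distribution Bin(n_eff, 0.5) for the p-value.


Step 1: Discard zero differences. Original n = 14; n_eff = number of nonzero differences = 14.
Nonzero differences (with sign): +3, -5, -3, -8, -3, -3, +9, +9, -3, -3, -8, +4, -5, +6
Step 2: Count signs: positive = 5, negative = 9.
Step 3: Under H0: P(positive) = 0.5, so the number of positives S ~ Bin(14, 0.5).
Step 4: Two-sided exact p-value = sum of Bin(14,0.5) probabilities at or below the observed probability = 0.423950.
Step 5: alpha = 0.1. fail to reject H0.

n_eff = 14, pos = 5, neg = 9, p = 0.423950, fail to reject H0.


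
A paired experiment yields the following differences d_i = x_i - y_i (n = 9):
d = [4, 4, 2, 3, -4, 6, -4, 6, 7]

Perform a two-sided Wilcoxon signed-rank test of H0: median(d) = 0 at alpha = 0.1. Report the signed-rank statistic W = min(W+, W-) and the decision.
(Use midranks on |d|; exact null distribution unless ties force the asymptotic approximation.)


Step 1: Drop any zero differences (none here) and take |d_i|.
|d| = [4, 4, 2, 3, 4, 6, 4, 6, 7]
Step 2: Midrank |d_i| (ties get averaged ranks).
ranks: |4|->4.5, |4|->4.5, |2|->1, |3|->2, |4|->4.5, |6|->7.5, |4|->4.5, |6|->7.5, |7|->9
Step 3: Attach original signs; sum ranks with positive sign and with negative sign.
W+ = 4.5 + 4.5 + 1 + 2 + 7.5 + 7.5 + 9 = 36
W- = 4.5 + 4.5 = 9
(Check: W+ + W- = 45 should equal n(n+1)/2 = 45.)
Step 4: Test statistic W = min(W+, W-) = 9.
Step 5: Ties in |d|, so use the tie-corrected normal approximation.
        E[W] = n(n+1)/4 = 9*10/4 = 22.5.
        Tie groups: |d|=4 (t=4), |d|=6 (t=2); sum(t^3 - t) = 66.
        Var[W] = n(n+1)(2n+1)/24 - sum(t^3-t)/48 = 1710/24 - 66/48 = 69.875.
        z = (W - E[W]) / sqrt(Var[W]) = (9 - 22.5) / 8.3591 = -1.6150.
        Two-sided p = 2*Phi(z) = 0.106310.
Step 6: alpha = 0.1. fail to reject H0.

W+ = 36, W- = 9, W = min = 9, p = 0.106310, fail to reject H0.


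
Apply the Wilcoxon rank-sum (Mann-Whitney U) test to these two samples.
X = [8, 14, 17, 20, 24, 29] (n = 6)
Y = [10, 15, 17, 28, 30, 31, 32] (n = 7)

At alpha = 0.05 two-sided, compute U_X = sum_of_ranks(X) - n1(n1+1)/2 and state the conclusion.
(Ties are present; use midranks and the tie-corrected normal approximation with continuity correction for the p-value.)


Step 1: Combine and sort all 13 observations; assign midranks.
sorted (value, group): (8,X), (10,Y), (14,X), (15,Y), (17,X), (17,Y), (20,X), (24,X), (28,Y), (29,X), (30,Y), (31,Y), (32,Y)
ranks: 8->1, 10->2, 14->3, 15->4, 17->5.5, 17->5.5, 20->7, 24->8, 28->9, 29->10, 30->11, 31->12, 32->13
Step 2: Rank sum for X: R1 = 1 + 3 + 5.5 + 7 + 8 + 10 = 34.5.
Step 3: U_X = R1 - n1(n1+1)/2 = 34.5 - 6*7/2 = 34.5 - 21 = 13.5.
       U_Y = n1*n2 - U_X = 42 - 13.5 = 28.5.
Step 4: Ties are present, so use the tie-corrected normal approximation (with continuity correction) for the p-value.
Step 5: p-value = 0.316645; compare to alpha = 0.05. fail to reject H0.

U_X = 13.5, p = 0.316645, fail to reject H0 at alpha = 0.05.


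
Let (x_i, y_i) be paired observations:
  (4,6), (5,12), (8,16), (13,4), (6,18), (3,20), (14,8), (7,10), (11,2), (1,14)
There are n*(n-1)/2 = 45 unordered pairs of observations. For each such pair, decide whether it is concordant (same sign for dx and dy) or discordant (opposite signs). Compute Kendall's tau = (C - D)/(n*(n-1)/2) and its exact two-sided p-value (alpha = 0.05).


Step 1: Enumerate the 45 unordered pairs (i,j) with i<j and classify each by sign(x_j-x_i) * sign(y_j-y_i).
  (1,2):dx=+1,dy=+6->C; (1,3):dx=+4,dy=+10->C; (1,4):dx=+9,dy=-2->D; (1,5):dx=+2,dy=+12->C
  (1,6):dx=-1,dy=+14->D; (1,7):dx=+10,dy=+2->C; (1,8):dx=+3,dy=+4->C; (1,9):dx=+7,dy=-4->D
  (1,10):dx=-3,dy=+8->D; (2,3):dx=+3,dy=+4->C; (2,4):dx=+8,dy=-8->D; (2,5):dx=+1,dy=+6->C
  (2,6):dx=-2,dy=+8->D; (2,7):dx=+9,dy=-4->D; (2,8):dx=+2,dy=-2->D; (2,9):dx=+6,dy=-10->D
  (2,10):dx=-4,dy=+2->D; (3,4):dx=+5,dy=-12->D; (3,5):dx=-2,dy=+2->D; (3,6):dx=-5,dy=+4->D
  (3,7):dx=+6,dy=-8->D; (3,8):dx=-1,dy=-6->C; (3,9):dx=+3,dy=-14->D; (3,10):dx=-7,dy=-2->C
  (4,5):dx=-7,dy=+14->D; (4,6):dx=-10,dy=+16->D; (4,7):dx=+1,dy=+4->C; (4,8):dx=-6,dy=+6->D
  (4,9):dx=-2,dy=-2->C; (4,10):dx=-12,dy=+10->D; (5,6):dx=-3,dy=+2->D; (5,7):dx=+8,dy=-10->D
  (5,8):dx=+1,dy=-8->D; (5,9):dx=+5,dy=-16->D; (5,10):dx=-5,dy=-4->C; (6,7):dx=+11,dy=-12->D
  (6,8):dx=+4,dy=-10->D; (6,9):dx=+8,dy=-18->D; (6,10):dx=-2,dy=-6->C; (7,8):dx=-7,dy=+2->D
  (7,9):dx=-3,dy=-6->C; (7,10):dx=-13,dy=+6->D; (8,9):dx=+4,dy=-8->D; (8,10):dx=-6,dy=+4->D
  (9,10):dx=-10,dy=+12->D
Step 2: C = 14, D = 31, total pairs = 45.
Step 3: tau = (C - D)/(n(n-1)/2) = (14 - 31)/45 = -0.377778.
Step 4: Exact two-sided p-value (enumerate n! = 3628800 permutations of y under H0): p = 0.155742.
Step 5: alpha = 0.05. fail to reject H0.

tau_b = -0.3778 (C=14, D=31), p = 0.155742, fail to reject H0.


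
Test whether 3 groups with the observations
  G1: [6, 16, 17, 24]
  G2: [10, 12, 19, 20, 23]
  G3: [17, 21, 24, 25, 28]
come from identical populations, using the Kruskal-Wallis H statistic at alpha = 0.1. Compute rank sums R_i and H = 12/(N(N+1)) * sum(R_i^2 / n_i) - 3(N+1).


Step 1: Combine all N = 14 observations and assign midranks.
sorted (value, group, rank): (6,G1,1), (10,G2,2), (12,G2,3), (16,G1,4), (17,G1,5.5), (17,G3,5.5), (19,G2,7), (20,G2,8), (21,G3,9), (23,G2,10), (24,G1,11.5), (24,G3,11.5), (25,G3,13), (28,G3,14)
Step 2: Sum ranks within each group.
R_1 = 22 (n_1 = 4)
R_2 = 30 (n_2 = 5)
R_3 = 53 (n_3 = 5)
Step 3: H = 12/(N(N+1)) * sum(R_i^2/n_i) - 3(N+1)
     = 12/(14*15) * (22^2/4 + 30^2/5 + 53^2/5) - 3*15
     = 0.057143 * 862.8 - 45
     = 4.302857.
Step 4: Ties present; correction factor C = 1 - 12/(14^3 - 14) = 0.995604. Corrected H = 4.302857 / 0.995604 = 4.321854.
Step 5: Under H0, H ~ chi^2(2); p-value = 0.115218.
Step 6: alpha = 0.1. fail to reject H0.

H = 4.3219, df = 2, p = 0.115218, fail to reject H0.


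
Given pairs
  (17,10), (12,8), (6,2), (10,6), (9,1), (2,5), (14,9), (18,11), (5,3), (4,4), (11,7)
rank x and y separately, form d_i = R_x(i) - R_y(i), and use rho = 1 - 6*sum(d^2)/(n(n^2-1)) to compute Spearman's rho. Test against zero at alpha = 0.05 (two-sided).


Step 1: Rank x and y separately (midranks; no ties here).
rank(x): 17->10, 12->8, 6->4, 10->6, 9->5, 2->1, 14->9, 18->11, 5->3, 4->2, 11->7
rank(y): 10->10, 8->8, 2->2, 6->6, 1->1, 5->5, 9->9, 11->11, 3->3, 4->4, 7->7
Step 2: d_i = R_x(i) - R_y(i); compute d_i^2.
  (10-10)^2=0, (8-8)^2=0, (4-2)^2=4, (6-6)^2=0, (5-1)^2=16, (1-5)^2=16, (9-9)^2=0, (11-11)^2=0, (3-3)^2=0, (2-4)^2=4, (7-7)^2=0
sum(d^2) = 40.
Step 3: rho = 1 - 6*40 / (11*(11^2 - 1)) = 1 - 240/1320 = 0.818182.
Step 4: Under H0, t = rho * sqrt((n-2)/(1-rho^2)) = 4.2691 ~ t(9).
Step 5: Two-sided p-value from the t-distribution with 9 df = 0.002083.
Step 6: alpha = 0.05. reject H0.

rho = 0.8182, p = 0.002083, reject H0 at alpha = 0.05.


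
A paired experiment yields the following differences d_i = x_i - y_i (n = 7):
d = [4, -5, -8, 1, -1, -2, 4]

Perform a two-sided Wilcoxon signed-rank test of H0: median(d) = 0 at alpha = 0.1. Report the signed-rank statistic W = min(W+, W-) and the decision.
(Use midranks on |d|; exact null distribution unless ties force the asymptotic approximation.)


Step 1: Drop any zero differences (none here) and take |d_i|.
|d| = [4, 5, 8, 1, 1, 2, 4]
Step 2: Midrank |d_i| (ties get averaged ranks).
ranks: |4|->4.5, |5|->6, |8|->7, |1|->1.5, |1|->1.5, |2|->3, |4|->4.5
Step 3: Attach original signs; sum ranks with positive sign and with negative sign.
W+ = 4.5 + 1.5 + 4.5 = 10.5
W- = 6 + 7 + 1.5 + 3 = 17.5
(Check: W+ + W- = 28 should equal n(n+1)/2 = 28.)
Step 4: Test statistic W = min(W+, W-) = 10.5.
Step 5: Ties in |d|, so use the tie-corrected normal approximation.
        E[W] = n(n+1)/4 = 7*8/4 = 14.
        Tie groups: |d|=1 (t=2), |d|=4 (t=2); sum(t^3 - t) = 12.
        Var[W] = n(n+1)(2n+1)/24 - sum(t^3-t)/48 = 840/24 - 12/48 = 34.75.
        z = (W - E[W]) / sqrt(Var[W]) = (10.5 - 14) / 5.8949 = -0.5937.
        Two-sided p = 2*Phi(z) = 0.552691.
Step 6: alpha = 0.1. fail to reject H0.

W+ = 10.5, W- = 17.5, W = min = 10.5, p = 0.552691, fail to reject H0.


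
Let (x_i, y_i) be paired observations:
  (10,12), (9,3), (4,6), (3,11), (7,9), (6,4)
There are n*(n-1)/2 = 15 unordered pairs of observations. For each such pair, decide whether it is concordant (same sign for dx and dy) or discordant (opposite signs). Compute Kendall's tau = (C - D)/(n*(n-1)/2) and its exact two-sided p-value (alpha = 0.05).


Step 1: Enumerate the 15 unordered pairs (i,j) with i<j and classify each by sign(x_j-x_i) * sign(y_j-y_i).
  (1,2):dx=-1,dy=-9->C; (1,3):dx=-6,dy=-6->C; (1,4):dx=-7,dy=-1->C; (1,5):dx=-3,dy=-3->C
  (1,6):dx=-4,dy=-8->C; (2,3):dx=-5,dy=+3->D; (2,4):dx=-6,dy=+8->D; (2,5):dx=-2,dy=+6->D
  (2,6):dx=-3,dy=+1->D; (3,4):dx=-1,dy=+5->D; (3,5):dx=+3,dy=+3->C; (3,6):dx=+2,dy=-2->D
  (4,5):dx=+4,dy=-2->D; (4,6):dx=+3,dy=-7->D; (5,6):dx=-1,dy=-5->C
Step 2: C = 7, D = 8, total pairs = 15.
Step 3: tau = (C - D)/(n(n-1)/2) = (7 - 8)/15 = -0.066667.
Step 4: Exact two-sided p-value (enumerate n! = 720 permutations of y under H0): p = 1.000000.
Step 5: alpha = 0.05. fail to reject H0.

tau_b = -0.0667 (C=7, D=8), p = 1.000000, fail to reject H0.


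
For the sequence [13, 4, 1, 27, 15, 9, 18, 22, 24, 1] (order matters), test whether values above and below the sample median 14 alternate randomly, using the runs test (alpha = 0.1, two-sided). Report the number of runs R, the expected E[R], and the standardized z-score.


Step 1: Compute median = 14; label A = above, B = below.
Labels in order: BBBAABAAAB  (n_A = 5, n_B = 5)
Step 2: Count runs R = 5.
Step 3: Under H0 (random ordering), E[R] = 2*n_A*n_B/(n_A+n_B) + 1 = 2*5*5/10 + 1 = 6.0000.
        Var[R] = 2*n_A*n_B*(2*n_A*n_B - n_A - n_B) / ((n_A+n_B)^2 * (n_A+n_B-1)) = 2000/900 = 2.2222.
        SD[R] = 1.4907.
Step 4: Continuity-corrected z = (R + 0.5 - E[R]) / SD[R] = (5 + 0.5 - 6.0000) / 1.4907 = -0.3354.
Step 5: Two-sided p-value via normal approximation = 2*(1 - Phi(|z|)) = 0.737316.
Step 6: alpha = 0.1. fail to reject H0.

R = 5, z = -0.3354, p = 0.737316, fail to reject H0.


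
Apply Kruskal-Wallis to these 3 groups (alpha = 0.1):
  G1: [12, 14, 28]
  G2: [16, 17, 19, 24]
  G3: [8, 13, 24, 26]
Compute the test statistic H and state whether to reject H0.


Step 1: Combine all N = 11 observations and assign midranks.
sorted (value, group, rank): (8,G3,1), (12,G1,2), (13,G3,3), (14,G1,4), (16,G2,5), (17,G2,6), (19,G2,7), (24,G2,8.5), (24,G3,8.5), (26,G3,10), (28,G1,11)
Step 2: Sum ranks within each group.
R_1 = 17 (n_1 = 3)
R_2 = 26.5 (n_2 = 4)
R_3 = 22.5 (n_3 = 4)
Step 3: H = 12/(N(N+1)) * sum(R_i^2/n_i) - 3(N+1)
     = 12/(11*12) * (17^2/3 + 26.5^2/4 + 22.5^2/4) - 3*12
     = 0.090909 * 398.458 - 36
     = 0.223485.
Step 4: Ties present; correction factor C = 1 - 6/(11^3 - 11) = 0.995455. Corrected H = 0.223485 / 0.995455 = 0.224505.
Step 5: Under H0, H ~ chi^2(2); p-value = 0.893818.
Step 6: alpha = 0.1. fail to reject H0.

H = 0.2245, df = 2, p = 0.893818, fail to reject H0.


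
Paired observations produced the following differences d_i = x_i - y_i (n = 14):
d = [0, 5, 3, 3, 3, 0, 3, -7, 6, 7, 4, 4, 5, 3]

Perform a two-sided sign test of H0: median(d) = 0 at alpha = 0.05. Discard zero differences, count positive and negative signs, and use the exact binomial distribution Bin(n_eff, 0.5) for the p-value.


Step 1: Discard zero differences. Original n = 14; n_eff = number of nonzero differences = 12.
Nonzero differences (with sign): +5, +3, +3, +3, +3, -7, +6, +7, +4, +4, +5, +3
Step 2: Count signs: positive = 11, negative = 1.
Step 3: Under H0: P(positive) = 0.5, so the number of positives S ~ Bin(12, 0.5).
Step 4: Two-sided exact p-value = sum of Bin(12,0.5) probabilities at or below the observed probability = 0.006348.
Step 5: alpha = 0.05. reject H0.

n_eff = 12, pos = 11, neg = 1, p = 0.006348, reject H0.


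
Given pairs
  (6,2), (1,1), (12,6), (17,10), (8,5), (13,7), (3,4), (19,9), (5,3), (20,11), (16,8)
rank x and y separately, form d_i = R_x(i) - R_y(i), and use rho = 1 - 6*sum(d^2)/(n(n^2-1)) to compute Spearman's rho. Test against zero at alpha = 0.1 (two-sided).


Step 1: Rank x and y separately (midranks; no ties here).
rank(x): 6->4, 1->1, 12->6, 17->9, 8->5, 13->7, 3->2, 19->10, 5->3, 20->11, 16->8
rank(y): 2->2, 1->1, 6->6, 10->10, 5->5, 7->7, 4->4, 9->9, 3->3, 11->11, 8->8
Step 2: d_i = R_x(i) - R_y(i); compute d_i^2.
  (4-2)^2=4, (1-1)^2=0, (6-6)^2=0, (9-10)^2=1, (5-5)^2=0, (7-7)^2=0, (2-4)^2=4, (10-9)^2=1, (3-3)^2=0, (11-11)^2=0, (8-8)^2=0
sum(d^2) = 10.
Step 3: rho = 1 - 6*10 / (11*(11^2 - 1)) = 1 - 60/1320 = 0.954545.
Step 4: Under H0, t = rho * sqrt((n-2)/(1-rho^2)) = 9.6074 ~ t(9).
Step 5: Two-sided p-value from the t-distribution with 9 df = 0.000005.
Step 6: alpha = 0.1. reject H0.

rho = 0.9545, p = 0.000005, reject H0 at alpha = 0.1.


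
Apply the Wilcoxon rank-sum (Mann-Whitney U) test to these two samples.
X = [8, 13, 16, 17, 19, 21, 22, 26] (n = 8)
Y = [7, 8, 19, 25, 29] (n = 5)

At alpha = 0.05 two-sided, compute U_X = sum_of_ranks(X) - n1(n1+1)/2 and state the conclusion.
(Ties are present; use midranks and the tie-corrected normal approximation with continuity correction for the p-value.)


Step 1: Combine and sort all 13 observations; assign midranks.
sorted (value, group): (7,Y), (8,X), (8,Y), (13,X), (16,X), (17,X), (19,X), (19,Y), (21,X), (22,X), (25,Y), (26,X), (29,Y)
ranks: 7->1, 8->2.5, 8->2.5, 13->4, 16->5, 17->6, 19->7.5, 19->7.5, 21->9, 22->10, 25->11, 26->12, 29->13
Step 2: Rank sum for X: R1 = 2.5 + 4 + 5 + 6 + 7.5 + 9 + 10 + 12 = 56.
Step 3: U_X = R1 - n1(n1+1)/2 = 56 - 8*9/2 = 56 - 36 = 20.
       U_Y = n1*n2 - U_X = 40 - 20 = 20.
Step 4: Ties are present, so use the tie-corrected normal approximation (with continuity correction) for the p-value.
Step 5: p-value = 1.000000; compare to alpha = 0.05. fail to reject H0.

U_X = 20, p = 1.000000, fail to reject H0 at alpha = 0.05.


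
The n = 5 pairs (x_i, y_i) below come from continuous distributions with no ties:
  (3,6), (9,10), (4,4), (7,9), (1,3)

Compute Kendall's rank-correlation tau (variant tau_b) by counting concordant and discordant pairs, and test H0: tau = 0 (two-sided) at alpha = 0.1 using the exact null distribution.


Step 1: Enumerate the 10 unordered pairs (i,j) with i<j and classify each by sign(x_j-x_i) * sign(y_j-y_i).
  (1,2):dx=+6,dy=+4->C; (1,3):dx=+1,dy=-2->D; (1,4):dx=+4,dy=+3->C; (1,5):dx=-2,dy=-3->C
  (2,3):dx=-5,dy=-6->C; (2,4):dx=-2,dy=-1->C; (2,5):dx=-8,dy=-7->C; (3,4):dx=+3,dy=+5->C
  (3,5):dx=-3,dy=-1->C; (4,5):dx=-6,dy=-6->C
Step 2: C = 9, D = 1, total pairs = 10.
Step 3: tau = (C - D)/(n(n-1)/2) = (9 - 1)/10 = 0.800000.
Step 4: Exact two-sided p-value (enumerate n! = 120 permutations of y under H0): p = 0.083333.
Step 5: alpha = 0.1. reject H0.

tau_b = 0.8000 (C=9, D=1), p = 0.083333, reject H0.


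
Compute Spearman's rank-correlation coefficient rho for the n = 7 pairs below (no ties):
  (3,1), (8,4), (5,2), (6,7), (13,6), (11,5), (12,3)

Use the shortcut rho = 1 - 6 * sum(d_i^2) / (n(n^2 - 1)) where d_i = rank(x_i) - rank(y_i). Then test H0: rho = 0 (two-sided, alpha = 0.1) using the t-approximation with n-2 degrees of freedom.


Step 1: Rank x and y separately (midranks; no ties here).
rank(x): 3->1, 8->4, 5->2, 6->3, 13->7, 11->5, 12->6
rank(y): 1->1, 4->4, 2->2, 7->7, 6->6, 5->5, 3->3
Step 2: d_i = R_x(i) - R_y(i); compute d_i^2.
  (1-1)^2=0, (4-4)^2=0, (2-2)^2=0, (3-7)^2=16, (7-6)^2=1, (5-5)^2=0, (6-3)^2=9
sum(d^2) = 26.
Step 3: rho = 1 - 6*26 / (7*(7^2 - 1)) = 1 - 156/336 = 0.535714.
Step 4: Under H0, t = rho * sqrt((n-2)/(1-rho^2)) = 1.4186 ~ t(5).
Step 5: Two-sided p-value from the t-distribution with 5 df = 0.215217.
Step 6: alpha = 0.1. fail to reject H0.

rho = 0.5357, p = 0.215217, fail to reject H0 at alpha = 0.1.


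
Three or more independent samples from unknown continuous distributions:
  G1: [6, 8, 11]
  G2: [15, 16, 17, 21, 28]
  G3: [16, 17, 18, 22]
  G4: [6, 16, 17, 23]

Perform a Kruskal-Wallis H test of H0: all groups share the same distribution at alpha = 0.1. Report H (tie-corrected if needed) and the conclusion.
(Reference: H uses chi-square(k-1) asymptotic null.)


Step 1: Combine all N = 16 observations and assign midranks.
sorted (value, group, rank): (6,G1,1.5), (6,G4,1.5), (8,G1,3), (11,G1,4), (15,G2,5), (16,G2,7), (16,G3,7), (16,G4,7), (17,G2,10), (17,G3,10), (17,G4,10), (18,G3,12), (21,G2,13), (22,G3,14), (23,G4,15), (28,G2,16)
Step 2: Sum ranks within each group.
R_1 = 8.5 (n_1 = 3)
R_2 = 51 (n_2 = 5)
R_3 = 43 (n_3 = 4)
R_4 = 33.5 (n_4 = 4)
Step 3: H = 12/(N(N+1)) * sum(R_i^2/n_i) - 3(N+1)
     = 12/(16*17) * (8.5^2/3 + 51^2/5 + 43^2/4 + 33.5^2/4) - 3*17
     = 0.044118 * 1287.1 - 51
     = 5.783640.
Step 4: Ties present; correction factor C = 1 - 54/(16^3 - 16) = 0.986765. Corrected H = 5.783640 / 0.986765 = 5.861215.
Step 5: Under H0, H ~ chi^2(3); p-value = 0.118561.
Step 6: alpha = 0.1. fail to reject H0.

H = 5.8612, df = 3, p = 0.118561, fail to reject H0.


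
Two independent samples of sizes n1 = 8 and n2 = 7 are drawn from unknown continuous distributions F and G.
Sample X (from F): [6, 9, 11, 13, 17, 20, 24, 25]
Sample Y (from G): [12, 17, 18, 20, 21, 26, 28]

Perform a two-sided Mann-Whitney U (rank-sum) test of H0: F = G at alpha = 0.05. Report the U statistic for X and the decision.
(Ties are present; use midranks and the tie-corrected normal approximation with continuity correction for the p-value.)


Step 1: Combine and sort all 15 observations; assign midranks.
sorted (value, group): (6,X), (9,X), (11,X), (12,Y), (13,X), (17,X), (17,Y), (18,Y), (20,X), (20,Y), (21,Y), (24,X), (25,X), (26,Y), (28,Y)
ranks: 6->1, 9->2, 11->3, 12->4, 13->5, 17->6.5, 17->6.5, 18->8, 20->9.5, 20->9.5, 21->11, 24->12, 25->13, 26->14, 28->15
Step 2: Rank sum for X: R1 = 1 + 2 + 3 + 5 + 6.5 + 9.5 + 12 + 13 = 52.
Step 3: U_X = R1 - n1(n1+1)/2 = 52 - 8*9/2 = 52 - 36 = 16.
       U_Y = n1*n2 - U_X = 56 - 16 = 40.
Step 4: Ties are present, so use the tie-corrected normal approximation (with continuity correction) for the p-value.
Step 5: p-value = 0.182450; compare to alpha = 0.05. fail to reject H0.

U_X = 16, p = 0.182450, fail to reject H0 at alpha = 0.05.
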